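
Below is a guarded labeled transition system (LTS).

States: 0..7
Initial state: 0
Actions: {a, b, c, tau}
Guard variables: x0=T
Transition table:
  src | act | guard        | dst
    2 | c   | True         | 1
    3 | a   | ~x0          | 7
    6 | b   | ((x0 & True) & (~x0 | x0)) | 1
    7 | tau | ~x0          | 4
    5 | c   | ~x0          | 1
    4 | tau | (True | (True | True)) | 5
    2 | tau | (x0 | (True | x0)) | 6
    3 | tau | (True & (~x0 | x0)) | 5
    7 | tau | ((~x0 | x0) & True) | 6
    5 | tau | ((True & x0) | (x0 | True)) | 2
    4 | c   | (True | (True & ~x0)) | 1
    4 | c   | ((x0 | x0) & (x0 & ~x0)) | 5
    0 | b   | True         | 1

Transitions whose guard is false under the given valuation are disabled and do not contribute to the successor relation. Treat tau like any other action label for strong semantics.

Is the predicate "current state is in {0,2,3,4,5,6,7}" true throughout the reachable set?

Answer: INVARIANT VIOLATED at state 1

Analysis:
Allowed set {0,2,3,4,5,6,7}
Reach set: {0,1}
  0: safe
  1: ✗ unsafe
witness against invariant: b → 1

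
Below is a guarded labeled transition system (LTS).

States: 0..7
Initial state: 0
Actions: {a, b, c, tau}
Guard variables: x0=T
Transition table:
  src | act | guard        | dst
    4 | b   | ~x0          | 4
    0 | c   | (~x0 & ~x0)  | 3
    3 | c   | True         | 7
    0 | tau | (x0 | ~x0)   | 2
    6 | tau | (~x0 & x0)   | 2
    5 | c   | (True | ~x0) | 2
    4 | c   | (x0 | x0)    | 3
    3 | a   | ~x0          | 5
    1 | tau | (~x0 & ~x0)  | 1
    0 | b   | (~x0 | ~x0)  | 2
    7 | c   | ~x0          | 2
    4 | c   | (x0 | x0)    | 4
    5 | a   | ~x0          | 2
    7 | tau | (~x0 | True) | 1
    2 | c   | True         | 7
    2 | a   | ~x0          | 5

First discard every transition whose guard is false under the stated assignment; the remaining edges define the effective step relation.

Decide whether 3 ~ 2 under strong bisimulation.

Refine partition for ~:
  round 0: {{0,1,2,3,4,5,6,7}}
  round 1: {{0,7},{1,6},{2,3,4,5}}
  round 2: {{0},{1,6},{2,3},{4,5},{7}}
  round 3: {{0},{1,6},{2,3},{4},{5},{7}}
6 equivalence class(es) (converged in 4)
[3]={2,3}  [2]={2,3}

Answer: BISIMILAR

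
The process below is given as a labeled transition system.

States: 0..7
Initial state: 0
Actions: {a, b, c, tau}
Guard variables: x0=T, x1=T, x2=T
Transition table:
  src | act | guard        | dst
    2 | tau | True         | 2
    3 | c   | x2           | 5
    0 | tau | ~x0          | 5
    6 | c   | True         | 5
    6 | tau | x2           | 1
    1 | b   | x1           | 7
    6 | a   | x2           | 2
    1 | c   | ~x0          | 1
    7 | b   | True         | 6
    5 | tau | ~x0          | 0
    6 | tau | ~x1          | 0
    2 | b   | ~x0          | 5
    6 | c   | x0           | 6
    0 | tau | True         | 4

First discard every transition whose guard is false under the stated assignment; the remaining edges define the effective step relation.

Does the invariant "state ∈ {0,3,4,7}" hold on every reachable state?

Answer: INVARIANT HOLDS

Trace:
Safe = {0,3,4,7}
R = {0,4}
  0: safe
  4: safe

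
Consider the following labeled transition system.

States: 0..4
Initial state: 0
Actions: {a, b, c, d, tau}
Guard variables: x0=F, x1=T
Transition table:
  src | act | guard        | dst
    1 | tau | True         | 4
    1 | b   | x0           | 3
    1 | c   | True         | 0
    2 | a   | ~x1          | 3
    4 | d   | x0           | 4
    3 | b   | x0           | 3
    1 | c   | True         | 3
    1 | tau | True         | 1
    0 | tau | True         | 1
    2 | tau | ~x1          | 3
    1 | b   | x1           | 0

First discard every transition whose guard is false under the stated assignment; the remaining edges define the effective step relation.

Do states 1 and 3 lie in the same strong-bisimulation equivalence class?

Refine partition for ~:
  P[0] = {{0,1,2,3,4}}
  P[1] = {{0},{1},{2,3,4}}
3 equivalence class(es) (converged in 2)
1∈{1}, 3∈{2,3,4}

Answer: NOT BISIMILAR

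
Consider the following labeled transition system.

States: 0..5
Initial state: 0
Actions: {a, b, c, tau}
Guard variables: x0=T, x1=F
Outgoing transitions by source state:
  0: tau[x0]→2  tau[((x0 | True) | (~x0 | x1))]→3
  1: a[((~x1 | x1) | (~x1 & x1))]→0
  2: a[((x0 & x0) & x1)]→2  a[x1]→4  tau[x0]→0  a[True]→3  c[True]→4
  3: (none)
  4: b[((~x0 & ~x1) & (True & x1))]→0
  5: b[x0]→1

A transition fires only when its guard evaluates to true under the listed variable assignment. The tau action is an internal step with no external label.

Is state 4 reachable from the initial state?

7 transition(s) survive guard evaluation.
L0 = {0}
L1 = {2,3}  cumulative {0,2,3}
L2 = {4}  cumulative {0,2,3,4}
Reachable = {0,2,3,4}
Path to 4: tau·c

Answer: REACHABLE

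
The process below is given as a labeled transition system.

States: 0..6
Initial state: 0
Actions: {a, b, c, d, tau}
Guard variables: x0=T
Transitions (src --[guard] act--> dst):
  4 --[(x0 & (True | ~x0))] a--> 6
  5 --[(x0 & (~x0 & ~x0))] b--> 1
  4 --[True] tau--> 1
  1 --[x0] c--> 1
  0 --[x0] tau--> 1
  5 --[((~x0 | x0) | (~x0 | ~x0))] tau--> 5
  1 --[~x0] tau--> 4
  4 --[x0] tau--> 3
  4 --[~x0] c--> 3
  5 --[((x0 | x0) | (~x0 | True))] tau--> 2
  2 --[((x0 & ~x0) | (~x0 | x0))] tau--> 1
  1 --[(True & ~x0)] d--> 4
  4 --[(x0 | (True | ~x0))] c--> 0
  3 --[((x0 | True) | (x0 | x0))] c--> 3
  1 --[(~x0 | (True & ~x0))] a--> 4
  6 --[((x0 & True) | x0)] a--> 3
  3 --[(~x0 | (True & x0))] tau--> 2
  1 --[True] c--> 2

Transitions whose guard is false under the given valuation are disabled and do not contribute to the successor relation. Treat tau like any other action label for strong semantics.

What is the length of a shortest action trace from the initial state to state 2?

Answer: 2

Analysis:
BFS to 2:
  Layer 0: {0}
  Layer 1: {1}
  Layer 2: {2}
depth(2)=2, e.g. tau·c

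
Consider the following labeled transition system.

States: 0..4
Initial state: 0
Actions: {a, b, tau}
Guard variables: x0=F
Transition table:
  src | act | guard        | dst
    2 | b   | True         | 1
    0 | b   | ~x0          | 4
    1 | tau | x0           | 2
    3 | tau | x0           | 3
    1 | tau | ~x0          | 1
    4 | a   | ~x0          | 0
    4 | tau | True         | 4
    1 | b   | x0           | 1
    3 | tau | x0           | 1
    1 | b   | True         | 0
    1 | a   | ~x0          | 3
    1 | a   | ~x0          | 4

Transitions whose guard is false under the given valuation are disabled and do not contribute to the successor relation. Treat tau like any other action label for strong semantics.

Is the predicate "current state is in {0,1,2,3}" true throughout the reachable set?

Allowed set {0,1,2,3}
R = {0,4}
  0: safe
  4: VIOLATES
reach 4 via b — violates

Answer: INVARIANT VIOLATED at state 4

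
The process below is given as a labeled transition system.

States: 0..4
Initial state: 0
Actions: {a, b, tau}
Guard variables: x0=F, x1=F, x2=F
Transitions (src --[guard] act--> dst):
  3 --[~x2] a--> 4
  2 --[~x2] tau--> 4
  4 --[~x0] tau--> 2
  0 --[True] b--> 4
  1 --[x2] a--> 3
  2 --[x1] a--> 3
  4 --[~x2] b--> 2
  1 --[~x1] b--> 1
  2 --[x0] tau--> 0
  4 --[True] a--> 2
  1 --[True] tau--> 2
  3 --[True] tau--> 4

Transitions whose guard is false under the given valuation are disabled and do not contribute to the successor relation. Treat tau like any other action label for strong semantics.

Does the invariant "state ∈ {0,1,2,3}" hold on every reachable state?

Answer: INVARIANT VIOLATED at state 4

Working:
Inv-set: {0,1,2,3}
Reach set: {0,2,4}
  0: ✓
  2: ✓
  4: outside
witness against invariant: b → 4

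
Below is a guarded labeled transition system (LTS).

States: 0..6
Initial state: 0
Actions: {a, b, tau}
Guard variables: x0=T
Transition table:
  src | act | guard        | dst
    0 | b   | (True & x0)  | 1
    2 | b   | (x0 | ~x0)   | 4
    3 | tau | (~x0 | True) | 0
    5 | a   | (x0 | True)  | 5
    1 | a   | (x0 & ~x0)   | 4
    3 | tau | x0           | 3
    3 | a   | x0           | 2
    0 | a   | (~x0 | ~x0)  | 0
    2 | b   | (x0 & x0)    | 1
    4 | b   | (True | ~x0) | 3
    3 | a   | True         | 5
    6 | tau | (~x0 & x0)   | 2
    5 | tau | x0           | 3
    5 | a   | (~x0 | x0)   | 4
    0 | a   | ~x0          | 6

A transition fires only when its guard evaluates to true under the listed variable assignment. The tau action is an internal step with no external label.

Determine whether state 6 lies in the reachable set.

After dropping false guards: 11 live edges.
Layer 0: {0}
Layer 1: {1}  total {0,1}
R = {0,1}

Answer: UNREACHABLE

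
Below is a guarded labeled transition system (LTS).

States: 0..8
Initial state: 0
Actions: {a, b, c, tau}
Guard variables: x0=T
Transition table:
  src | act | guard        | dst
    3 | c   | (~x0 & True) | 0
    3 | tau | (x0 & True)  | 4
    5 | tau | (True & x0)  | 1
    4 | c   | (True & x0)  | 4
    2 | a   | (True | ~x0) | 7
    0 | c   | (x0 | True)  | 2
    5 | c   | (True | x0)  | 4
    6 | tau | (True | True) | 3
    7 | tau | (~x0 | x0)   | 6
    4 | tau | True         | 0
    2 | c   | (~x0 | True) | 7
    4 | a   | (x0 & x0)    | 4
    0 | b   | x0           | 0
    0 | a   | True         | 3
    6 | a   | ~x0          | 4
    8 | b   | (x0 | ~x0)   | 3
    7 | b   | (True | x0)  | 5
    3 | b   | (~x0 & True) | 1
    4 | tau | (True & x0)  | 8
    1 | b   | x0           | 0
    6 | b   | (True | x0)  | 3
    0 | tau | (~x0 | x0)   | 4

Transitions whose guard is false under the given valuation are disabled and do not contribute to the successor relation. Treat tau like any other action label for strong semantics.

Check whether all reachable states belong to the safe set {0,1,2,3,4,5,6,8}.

Safe = {0,1,2,3,4,5,6,8}
R = {0,1,2,3,4,5,6,7,8}
  0: ok
  1: ok
  2: ok
  3: ok
  4: ok
  5: ok
  6: ok
  7: outside
  8: ok
counterexample path to 7: c·a

Answer: INVARIANT VIOLATED at state 7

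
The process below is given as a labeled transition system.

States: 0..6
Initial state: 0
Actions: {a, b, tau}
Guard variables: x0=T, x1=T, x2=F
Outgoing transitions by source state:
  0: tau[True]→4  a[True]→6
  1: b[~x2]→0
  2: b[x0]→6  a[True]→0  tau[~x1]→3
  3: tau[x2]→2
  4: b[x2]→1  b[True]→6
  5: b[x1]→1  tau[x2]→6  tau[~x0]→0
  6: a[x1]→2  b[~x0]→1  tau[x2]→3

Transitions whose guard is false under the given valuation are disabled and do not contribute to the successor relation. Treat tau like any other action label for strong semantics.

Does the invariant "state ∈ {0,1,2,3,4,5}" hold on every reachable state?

Answer: INVARIANT VIOLATED at state 6

Working:
Safe = {0,1,2,3,4,5}
R = {0,2,4,6}
  0: ✓
  2: ✓
  4: ✓
  6: ✗ unsafe
reach 6 via a — violates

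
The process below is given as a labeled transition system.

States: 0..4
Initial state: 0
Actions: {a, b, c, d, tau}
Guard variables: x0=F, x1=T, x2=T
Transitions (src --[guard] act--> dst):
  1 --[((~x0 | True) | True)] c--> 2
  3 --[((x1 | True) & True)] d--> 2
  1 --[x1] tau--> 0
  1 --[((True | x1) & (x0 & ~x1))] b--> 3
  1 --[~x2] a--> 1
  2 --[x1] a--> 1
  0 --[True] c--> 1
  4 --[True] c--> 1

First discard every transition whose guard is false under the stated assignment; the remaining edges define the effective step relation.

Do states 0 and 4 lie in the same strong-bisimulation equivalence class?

Compute ~ classes (split until stable):
  P[0] = {{0,1,2,3,4}}
  P[1] = {{0,4},{1},{2},{3}}
stable after 2 split(s): 4 block(s)
class of 0: {0,4}; class of 4: {0,4}

Answer: BISIMILAR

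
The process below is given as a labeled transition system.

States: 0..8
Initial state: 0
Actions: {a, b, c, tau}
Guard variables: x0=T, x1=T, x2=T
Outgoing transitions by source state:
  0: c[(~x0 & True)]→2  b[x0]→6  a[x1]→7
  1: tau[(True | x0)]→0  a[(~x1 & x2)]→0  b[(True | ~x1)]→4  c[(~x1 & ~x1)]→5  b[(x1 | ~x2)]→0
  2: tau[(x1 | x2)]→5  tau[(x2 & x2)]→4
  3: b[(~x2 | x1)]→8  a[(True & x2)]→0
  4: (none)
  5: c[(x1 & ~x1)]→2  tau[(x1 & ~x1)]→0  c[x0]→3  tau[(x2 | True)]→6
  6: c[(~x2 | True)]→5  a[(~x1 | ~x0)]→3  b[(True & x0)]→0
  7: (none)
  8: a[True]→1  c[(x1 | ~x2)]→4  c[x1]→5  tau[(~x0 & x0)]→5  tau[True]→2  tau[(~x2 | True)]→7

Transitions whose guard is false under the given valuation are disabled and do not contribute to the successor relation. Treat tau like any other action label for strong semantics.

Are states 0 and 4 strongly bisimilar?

Refine partition for ~:
  round 0: {{0,1,2,3,4,5,6,7,8}}
  round 1: {{0,3},{1},{2},{4,7},{5},{6},{8}}
  round 2: {{0},{1},{2},{3},{4,7},{5},{6},{8}}
Fixed point at round 3; 8 class(es).
class of 0: {0}; class of 4: {4,7}

Answer: NOT BISIMILAR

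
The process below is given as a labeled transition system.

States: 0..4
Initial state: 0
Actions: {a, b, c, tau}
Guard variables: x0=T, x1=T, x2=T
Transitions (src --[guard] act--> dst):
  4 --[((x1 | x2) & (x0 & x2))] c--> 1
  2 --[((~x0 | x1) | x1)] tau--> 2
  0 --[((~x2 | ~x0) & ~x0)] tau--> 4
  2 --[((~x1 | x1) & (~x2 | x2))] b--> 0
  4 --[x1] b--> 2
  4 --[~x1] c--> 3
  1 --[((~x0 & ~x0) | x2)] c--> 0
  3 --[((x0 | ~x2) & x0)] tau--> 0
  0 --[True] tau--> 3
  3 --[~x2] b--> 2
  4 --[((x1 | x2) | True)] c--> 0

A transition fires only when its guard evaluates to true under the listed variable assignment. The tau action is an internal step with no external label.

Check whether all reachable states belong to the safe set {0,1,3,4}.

Answer: INVARIANT HOLDS

Working:
Inv-set: {0,1,3,4}
R = {0,3}
  0: ✓
  3: ✓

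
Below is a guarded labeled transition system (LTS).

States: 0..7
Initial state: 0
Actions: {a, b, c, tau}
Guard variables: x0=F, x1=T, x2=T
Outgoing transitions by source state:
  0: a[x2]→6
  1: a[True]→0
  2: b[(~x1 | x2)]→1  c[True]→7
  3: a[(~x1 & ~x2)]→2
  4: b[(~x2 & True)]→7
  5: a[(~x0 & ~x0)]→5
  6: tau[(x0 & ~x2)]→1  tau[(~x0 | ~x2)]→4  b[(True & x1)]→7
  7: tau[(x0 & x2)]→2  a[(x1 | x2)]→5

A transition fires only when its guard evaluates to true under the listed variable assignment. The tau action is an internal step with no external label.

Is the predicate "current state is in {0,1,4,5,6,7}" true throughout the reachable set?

Safe = {0,1,4,5,6,7}
Reach set: {0,4,5,6,7}
  0: ✓
  4: ✓
  5: ✓
  6: ✓
  7: ✓

Answer: INVARIANT HOLDS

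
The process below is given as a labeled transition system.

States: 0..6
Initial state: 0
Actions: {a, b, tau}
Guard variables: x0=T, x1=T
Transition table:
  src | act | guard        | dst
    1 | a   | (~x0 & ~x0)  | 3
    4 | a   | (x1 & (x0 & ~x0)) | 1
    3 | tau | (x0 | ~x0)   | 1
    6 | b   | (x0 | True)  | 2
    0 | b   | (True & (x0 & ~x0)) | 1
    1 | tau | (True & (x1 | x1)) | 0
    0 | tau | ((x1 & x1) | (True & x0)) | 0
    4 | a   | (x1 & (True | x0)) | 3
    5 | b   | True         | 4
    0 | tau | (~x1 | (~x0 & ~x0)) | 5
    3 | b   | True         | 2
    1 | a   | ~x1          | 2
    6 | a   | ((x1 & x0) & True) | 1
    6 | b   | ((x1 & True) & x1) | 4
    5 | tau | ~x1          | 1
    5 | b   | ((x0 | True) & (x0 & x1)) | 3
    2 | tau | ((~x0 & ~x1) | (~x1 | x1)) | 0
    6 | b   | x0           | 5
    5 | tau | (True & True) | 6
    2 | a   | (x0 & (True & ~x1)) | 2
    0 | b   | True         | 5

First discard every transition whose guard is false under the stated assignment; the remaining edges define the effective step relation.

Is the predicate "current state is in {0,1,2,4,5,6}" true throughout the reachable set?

Answer: INVARIANT VIOLATED at state 3

Analysis:
Allowed set {0,1,2,4,5,6}
Reachable = {0,1,2,3,4,5,6}
  0: ✓
  1: ✓
  2: ✓
  3: ✗ unsafe
  4: ✓
  5: ✓
  6: ✓
reach 3 via b·b — violates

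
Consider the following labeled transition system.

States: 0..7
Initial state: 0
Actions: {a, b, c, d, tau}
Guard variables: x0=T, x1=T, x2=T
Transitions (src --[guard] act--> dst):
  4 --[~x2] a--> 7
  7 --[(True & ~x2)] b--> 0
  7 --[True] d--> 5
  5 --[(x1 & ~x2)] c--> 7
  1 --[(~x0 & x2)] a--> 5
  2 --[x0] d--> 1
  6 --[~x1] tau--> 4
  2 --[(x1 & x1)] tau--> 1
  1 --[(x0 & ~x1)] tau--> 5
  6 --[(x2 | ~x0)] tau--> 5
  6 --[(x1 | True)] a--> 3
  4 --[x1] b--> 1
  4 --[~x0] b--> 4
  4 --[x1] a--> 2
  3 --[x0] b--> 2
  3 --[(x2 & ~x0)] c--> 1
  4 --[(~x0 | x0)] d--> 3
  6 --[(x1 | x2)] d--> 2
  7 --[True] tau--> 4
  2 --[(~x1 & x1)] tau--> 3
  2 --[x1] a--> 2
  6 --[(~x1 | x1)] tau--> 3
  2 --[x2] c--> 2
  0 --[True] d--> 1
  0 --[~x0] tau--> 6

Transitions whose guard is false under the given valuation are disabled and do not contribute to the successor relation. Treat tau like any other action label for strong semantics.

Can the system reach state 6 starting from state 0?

Answer: UNREACHABLE

Analysis:
After dropping false guards: 15 live edges.
Layer 0: {0}
Layer 1: {1}  now seen {0,1}
R = {0,1}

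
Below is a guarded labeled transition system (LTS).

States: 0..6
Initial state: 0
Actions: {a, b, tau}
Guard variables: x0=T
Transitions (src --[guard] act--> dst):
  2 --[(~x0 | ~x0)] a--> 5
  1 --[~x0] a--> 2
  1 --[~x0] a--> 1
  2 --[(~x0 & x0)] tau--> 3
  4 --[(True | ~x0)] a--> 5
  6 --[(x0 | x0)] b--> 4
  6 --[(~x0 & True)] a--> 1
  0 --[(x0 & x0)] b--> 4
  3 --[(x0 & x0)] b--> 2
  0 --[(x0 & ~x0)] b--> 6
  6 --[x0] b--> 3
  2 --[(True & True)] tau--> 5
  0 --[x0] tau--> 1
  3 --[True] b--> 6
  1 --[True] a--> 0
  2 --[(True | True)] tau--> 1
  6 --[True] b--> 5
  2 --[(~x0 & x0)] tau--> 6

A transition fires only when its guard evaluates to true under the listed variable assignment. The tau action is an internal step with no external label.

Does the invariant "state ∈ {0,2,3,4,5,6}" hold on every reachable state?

Safe = {0,2,3,4,5,6}
R = {0,1,4,5}
  0: ok
  1: ✗ unsafe
  4: ok
  5: ok
counterexample path to 1: tau

Answer: INVARIANT VIOLATED at state 1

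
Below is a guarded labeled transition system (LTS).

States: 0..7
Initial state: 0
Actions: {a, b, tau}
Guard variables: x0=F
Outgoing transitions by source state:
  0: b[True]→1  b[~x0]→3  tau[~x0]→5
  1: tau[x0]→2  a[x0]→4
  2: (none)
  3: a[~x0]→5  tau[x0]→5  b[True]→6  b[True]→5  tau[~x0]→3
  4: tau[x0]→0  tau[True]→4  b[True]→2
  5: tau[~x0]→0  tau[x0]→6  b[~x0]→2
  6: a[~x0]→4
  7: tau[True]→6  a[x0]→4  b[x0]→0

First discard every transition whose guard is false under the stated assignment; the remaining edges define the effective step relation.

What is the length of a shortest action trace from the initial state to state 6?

Answer: 2

Trace:
BFS to 6:
  depth 0: {0}
  depth 1: {1,3,5}
  depth 2: {2,6}
first hit 6 at d=2 via b·b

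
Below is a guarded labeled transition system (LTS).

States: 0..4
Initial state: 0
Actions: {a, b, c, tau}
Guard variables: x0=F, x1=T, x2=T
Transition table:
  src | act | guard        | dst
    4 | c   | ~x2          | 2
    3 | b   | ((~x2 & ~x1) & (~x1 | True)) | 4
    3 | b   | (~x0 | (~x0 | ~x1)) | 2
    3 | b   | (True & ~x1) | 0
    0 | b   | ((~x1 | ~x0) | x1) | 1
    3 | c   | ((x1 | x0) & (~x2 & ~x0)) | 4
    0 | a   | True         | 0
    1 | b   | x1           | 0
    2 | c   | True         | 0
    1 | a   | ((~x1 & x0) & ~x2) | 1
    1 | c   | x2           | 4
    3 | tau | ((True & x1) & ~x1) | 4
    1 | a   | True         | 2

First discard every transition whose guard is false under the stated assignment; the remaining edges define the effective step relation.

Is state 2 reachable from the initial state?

Answer: REACHABLE

Analysis:
After dropping false guards: 7 live edges.
Layer 0: {0}
Layer 1: {1}  total {0,1}
Layer 2: {2,4}  total {0,1,2,4}
Reach set: {0,1,2,4}
witness 2: b·a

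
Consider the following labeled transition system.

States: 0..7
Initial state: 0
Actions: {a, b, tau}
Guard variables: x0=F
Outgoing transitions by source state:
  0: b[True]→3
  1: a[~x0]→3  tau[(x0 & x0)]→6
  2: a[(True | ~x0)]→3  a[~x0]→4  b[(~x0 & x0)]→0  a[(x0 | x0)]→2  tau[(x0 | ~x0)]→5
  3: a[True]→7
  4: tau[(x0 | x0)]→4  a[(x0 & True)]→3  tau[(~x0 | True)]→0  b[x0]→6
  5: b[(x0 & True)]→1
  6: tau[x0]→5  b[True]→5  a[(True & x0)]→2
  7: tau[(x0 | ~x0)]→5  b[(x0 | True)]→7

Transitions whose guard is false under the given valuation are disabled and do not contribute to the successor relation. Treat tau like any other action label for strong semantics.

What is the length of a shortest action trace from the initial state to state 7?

BFS to 7:
  Layer 0: {0}
  Layer 1: {3}
  Layer 2: {7}
depth(7)=2, e.g. b·a

Answer: 2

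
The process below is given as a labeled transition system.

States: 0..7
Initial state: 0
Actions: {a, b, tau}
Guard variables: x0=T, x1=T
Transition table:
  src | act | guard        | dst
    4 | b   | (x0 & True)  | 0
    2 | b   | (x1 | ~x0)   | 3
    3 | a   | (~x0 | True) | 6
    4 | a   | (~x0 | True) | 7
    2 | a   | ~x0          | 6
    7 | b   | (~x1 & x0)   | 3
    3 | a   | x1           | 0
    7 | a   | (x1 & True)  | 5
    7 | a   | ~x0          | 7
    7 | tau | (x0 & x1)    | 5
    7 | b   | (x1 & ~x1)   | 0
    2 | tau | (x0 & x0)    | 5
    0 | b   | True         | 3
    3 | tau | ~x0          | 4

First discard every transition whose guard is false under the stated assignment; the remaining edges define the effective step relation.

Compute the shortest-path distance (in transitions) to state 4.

Answer: UNREACHABLE

Working:
BFS to 4:
  L0 = {0}
  L1 = {3}
  L2 = {6}
4 never appears.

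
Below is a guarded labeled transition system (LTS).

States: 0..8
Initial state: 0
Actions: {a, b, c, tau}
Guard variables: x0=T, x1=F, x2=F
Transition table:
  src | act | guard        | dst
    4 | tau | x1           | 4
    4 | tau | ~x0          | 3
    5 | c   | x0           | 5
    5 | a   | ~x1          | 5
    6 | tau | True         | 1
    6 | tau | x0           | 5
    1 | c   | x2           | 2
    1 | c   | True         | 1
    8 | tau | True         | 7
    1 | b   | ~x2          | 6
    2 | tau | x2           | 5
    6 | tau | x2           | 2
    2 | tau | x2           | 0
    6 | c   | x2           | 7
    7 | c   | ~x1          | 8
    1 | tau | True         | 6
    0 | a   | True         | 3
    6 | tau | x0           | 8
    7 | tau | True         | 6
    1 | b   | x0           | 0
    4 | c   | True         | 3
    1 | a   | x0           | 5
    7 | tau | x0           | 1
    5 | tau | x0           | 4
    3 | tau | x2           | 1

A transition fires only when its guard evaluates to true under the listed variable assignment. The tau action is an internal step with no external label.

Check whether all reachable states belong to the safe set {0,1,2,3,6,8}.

Allowed set {0,1,2,3,6,8}
Reach set: {0,3}
  0: ✓
  3: ✓

Answer: INVARIANT HOLDS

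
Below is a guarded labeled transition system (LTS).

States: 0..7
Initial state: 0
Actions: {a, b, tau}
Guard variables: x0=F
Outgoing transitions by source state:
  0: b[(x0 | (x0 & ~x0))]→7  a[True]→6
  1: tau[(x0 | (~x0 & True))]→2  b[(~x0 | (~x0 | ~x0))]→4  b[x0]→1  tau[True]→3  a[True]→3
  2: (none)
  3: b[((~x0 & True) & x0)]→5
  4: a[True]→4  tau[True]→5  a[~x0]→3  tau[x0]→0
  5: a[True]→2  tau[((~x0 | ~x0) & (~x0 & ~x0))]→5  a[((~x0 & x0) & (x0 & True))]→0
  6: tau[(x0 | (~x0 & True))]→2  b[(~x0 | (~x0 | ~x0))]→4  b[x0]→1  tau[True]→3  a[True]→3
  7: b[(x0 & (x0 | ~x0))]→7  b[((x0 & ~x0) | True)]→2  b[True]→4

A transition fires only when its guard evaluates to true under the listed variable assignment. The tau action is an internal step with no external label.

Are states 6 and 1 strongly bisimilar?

Refine partition for ~:
  P[0] = {{0,1,2,3,4,5,6,7}}
  P[1] = {{0},{1,6},{2,3},{4,5},{7}}
  P[2] = {{0},{1,6},{2,3},{4},{5},{7}}
Fixed point at round 3; 6 class(es).
6∈{1,6}, 1∈{1,6}

Answer: BISIMILAR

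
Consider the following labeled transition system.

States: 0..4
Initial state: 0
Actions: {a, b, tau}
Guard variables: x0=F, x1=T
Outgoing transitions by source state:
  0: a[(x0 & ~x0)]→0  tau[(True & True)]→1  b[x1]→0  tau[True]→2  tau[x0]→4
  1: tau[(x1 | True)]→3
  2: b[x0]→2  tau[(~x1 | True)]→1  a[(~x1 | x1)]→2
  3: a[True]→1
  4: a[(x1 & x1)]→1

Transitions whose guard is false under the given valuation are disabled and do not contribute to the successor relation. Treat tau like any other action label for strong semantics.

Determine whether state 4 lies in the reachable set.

Answer: UNREACHABLE

Working:
8 transition(s) survive guard evaluation.
L0 = {0}
L1 = {1,2}  cumulative {0,1,2}
L2 = {3}  cumulative {0,1,2,3}
Reach set: {0,1,2,3}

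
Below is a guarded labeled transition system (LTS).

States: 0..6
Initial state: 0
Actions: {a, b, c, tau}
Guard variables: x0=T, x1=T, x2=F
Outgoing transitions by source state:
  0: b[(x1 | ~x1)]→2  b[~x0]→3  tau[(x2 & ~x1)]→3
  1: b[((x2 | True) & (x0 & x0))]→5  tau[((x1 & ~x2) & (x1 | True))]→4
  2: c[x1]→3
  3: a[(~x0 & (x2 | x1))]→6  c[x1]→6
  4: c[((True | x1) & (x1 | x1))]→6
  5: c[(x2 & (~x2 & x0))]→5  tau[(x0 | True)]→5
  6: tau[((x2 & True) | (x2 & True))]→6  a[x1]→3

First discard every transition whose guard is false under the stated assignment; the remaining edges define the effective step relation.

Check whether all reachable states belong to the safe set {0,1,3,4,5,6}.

Answer: INVARIANT VIOLATED at state 2

Trace:
Inv-set: {0,1,3,4,5,6}
Reachable = {0,2,3,6}
  0: safe
  2: ✗ unsafe
  3: safe
  6: safe
witness against invariant: b → 2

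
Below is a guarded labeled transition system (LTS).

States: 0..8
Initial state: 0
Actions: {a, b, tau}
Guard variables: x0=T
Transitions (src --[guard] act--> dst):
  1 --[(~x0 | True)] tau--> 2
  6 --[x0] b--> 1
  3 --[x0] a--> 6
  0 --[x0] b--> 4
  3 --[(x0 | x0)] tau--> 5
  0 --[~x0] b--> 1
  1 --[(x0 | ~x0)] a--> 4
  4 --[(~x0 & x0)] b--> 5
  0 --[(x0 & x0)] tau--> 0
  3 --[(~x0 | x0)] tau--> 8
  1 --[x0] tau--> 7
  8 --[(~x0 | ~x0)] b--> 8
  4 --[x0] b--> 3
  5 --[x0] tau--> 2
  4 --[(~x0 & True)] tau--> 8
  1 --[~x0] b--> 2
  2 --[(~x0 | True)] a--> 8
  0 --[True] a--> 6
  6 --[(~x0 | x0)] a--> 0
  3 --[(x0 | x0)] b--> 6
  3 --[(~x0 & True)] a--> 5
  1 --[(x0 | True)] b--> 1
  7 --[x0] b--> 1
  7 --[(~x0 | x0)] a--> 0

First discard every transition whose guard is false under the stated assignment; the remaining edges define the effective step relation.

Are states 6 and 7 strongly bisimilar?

Answer: BISIMILAR

Trace:
Bisimulation quotient by refinement:
  P[0] = {{0,1,2,3,4,5,6,7,8}}
  P[1] = {{0,1,3},{2},{4},{5},{6,7},{8}}
  P[2] = {{0},{1},{2},{3},{4},{5},{6,7},{8}}
8 equivalence class(es) (converged in 3)
class of 6: {6,7}; class of 7: {6,7}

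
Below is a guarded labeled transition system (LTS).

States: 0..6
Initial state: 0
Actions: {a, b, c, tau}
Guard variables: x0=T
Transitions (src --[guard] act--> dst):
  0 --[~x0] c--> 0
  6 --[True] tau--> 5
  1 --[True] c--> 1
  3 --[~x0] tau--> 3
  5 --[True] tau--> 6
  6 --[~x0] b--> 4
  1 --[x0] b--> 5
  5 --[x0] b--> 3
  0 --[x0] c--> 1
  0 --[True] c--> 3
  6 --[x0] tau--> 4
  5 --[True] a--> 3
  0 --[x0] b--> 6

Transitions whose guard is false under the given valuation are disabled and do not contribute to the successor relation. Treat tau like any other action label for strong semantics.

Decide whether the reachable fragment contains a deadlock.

Answer: DEADLOCK at state 3

Analysis:
R = {0,1,3,4,5,6}
  0: b→6  c→1  c→3  [3 exit(s)]
  1: b→5  c→1  [2 exit(s)]
  3: ∅  [no exit]
  4: ∅  [no exit]
  5: a→3  b→3  tau→6  [3 exit(s)]
  6: tau→4  tau→5  [2 exit(s)]
witness 3: c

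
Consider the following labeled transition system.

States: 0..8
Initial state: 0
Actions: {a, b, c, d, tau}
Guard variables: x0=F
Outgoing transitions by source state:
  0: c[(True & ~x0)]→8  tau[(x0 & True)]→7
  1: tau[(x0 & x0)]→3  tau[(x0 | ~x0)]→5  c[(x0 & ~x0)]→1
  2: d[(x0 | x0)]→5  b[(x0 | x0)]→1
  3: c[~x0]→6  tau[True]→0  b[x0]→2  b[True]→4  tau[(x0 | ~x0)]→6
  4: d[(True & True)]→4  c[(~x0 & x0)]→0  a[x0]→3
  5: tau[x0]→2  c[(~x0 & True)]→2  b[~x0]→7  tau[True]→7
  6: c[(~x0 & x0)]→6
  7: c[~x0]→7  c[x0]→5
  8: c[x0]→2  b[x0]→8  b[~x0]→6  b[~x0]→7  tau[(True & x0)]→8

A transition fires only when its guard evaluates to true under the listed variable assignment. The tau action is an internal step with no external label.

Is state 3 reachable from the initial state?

Answer: UNREACHABLE

Working:
Guard filter leaves 13 enabled edge(s).
L0 = {0}
L1 = {8}  cumulative {0,8}
L2 = {6,7}  cumulative {0,6,7,8}
Reachable = {0,6,7,8}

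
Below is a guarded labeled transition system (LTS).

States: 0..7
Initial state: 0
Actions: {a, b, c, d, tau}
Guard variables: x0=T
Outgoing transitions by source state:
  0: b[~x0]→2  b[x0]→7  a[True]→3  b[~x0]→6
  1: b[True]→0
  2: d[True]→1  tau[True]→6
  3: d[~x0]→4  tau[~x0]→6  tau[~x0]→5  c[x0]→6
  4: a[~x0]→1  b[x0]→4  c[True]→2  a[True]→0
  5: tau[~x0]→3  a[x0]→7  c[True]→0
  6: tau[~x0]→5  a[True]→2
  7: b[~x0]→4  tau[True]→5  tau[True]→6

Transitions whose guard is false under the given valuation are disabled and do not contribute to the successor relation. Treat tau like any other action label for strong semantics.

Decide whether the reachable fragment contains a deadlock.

Reachable = {0,1,2,3,5,6,7}
  0: a→3  b→7  [deg 2]
  1: b→0  [deg 1]
  2: d→1  tau→6  [deg 2]
  3: c→6  [deg 1]
  5: a→7  c→0  [deg 2]
  6: a→2  [deg 1]
  7: tau→5  tau→6  [deg 2]

Answer: DEADLOCK-FREE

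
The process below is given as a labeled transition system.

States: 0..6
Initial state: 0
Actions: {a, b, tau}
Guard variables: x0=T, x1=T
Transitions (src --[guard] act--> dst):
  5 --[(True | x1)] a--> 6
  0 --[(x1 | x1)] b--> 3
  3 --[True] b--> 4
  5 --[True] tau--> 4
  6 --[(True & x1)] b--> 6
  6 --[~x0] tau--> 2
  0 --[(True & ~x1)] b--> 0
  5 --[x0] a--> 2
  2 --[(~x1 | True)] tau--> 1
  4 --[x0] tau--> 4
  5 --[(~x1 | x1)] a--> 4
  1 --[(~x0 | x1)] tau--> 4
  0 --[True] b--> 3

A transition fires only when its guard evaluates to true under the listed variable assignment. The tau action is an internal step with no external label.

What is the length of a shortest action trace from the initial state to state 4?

Answer: 2

Trace:
Layered search for 4:
  L0 = {0}
  L1 = {3}
  L2 = {4}
4 enters at depth 2; path b·b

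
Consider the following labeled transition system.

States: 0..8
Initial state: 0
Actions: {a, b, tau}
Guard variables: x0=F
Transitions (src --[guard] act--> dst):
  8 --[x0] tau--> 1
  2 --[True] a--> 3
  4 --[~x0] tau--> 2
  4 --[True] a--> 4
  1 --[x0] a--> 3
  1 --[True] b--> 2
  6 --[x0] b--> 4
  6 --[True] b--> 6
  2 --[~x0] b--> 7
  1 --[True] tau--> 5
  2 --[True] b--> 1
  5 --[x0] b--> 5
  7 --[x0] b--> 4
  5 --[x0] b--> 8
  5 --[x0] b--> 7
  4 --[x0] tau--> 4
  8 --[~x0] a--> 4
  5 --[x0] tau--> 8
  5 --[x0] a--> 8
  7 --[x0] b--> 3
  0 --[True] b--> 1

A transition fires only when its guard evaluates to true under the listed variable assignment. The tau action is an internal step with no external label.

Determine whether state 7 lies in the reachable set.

10 transition(s) survive guard evaluation.
L0 = {0}
L1 = {1}  cumulative {0,1}
L2 = {2,5}  cumulative {0,1,2,5}
L3 = {3,7}  cumulative {0,1,2,3,5,7}
R = {0,1,2,3,5,7}
witness 7: b·b·b

Answer: REACHABLE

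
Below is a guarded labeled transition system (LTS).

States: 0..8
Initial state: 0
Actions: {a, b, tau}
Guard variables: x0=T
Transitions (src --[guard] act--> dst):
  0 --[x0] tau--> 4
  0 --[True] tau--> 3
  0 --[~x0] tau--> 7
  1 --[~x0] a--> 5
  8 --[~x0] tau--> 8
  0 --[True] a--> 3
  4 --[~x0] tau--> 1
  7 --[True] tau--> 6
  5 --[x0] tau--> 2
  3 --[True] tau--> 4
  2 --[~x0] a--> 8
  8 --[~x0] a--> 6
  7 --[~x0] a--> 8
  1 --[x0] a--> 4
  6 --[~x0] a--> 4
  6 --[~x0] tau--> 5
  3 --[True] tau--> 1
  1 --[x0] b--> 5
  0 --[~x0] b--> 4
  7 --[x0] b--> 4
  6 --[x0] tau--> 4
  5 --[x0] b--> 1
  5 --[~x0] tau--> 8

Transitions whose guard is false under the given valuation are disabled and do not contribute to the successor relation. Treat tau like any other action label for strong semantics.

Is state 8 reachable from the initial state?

Answer: UNREACHABLE

Working:
Guard filter leaves 12 enabled edge(s).
L0 = {0}
L1 = {3,4}  now seen {0,3,4}
L2 = {1}  now seen {0,1,3,4}
L3 = {5}  now seen {0,1,3,4,5}
L4 = {2}  now seen {0,1,2,3,4,5}
Reachable = {0,1,2,3,4,5}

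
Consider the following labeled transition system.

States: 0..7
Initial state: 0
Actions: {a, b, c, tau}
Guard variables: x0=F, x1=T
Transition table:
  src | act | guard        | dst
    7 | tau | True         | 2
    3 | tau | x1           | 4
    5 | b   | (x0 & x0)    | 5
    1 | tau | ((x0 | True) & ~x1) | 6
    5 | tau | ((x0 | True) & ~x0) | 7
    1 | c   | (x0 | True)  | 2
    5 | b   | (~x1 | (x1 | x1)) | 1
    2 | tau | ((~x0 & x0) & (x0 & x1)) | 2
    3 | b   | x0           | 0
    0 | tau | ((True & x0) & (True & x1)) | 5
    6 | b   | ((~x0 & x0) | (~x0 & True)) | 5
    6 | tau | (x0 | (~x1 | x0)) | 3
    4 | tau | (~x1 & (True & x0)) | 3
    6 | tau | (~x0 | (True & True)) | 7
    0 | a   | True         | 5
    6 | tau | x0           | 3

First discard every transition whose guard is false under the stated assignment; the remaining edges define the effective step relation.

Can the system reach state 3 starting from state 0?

Answer: UNREACHABLE

Trace:
8 transition(s) survive guard evaluation.
Layer 0: {0}
Layer 1: {5}  now seen {0,5}
Layer 2: {1,7}  now seen {0,1,5,7}
Layer 3: {2}  now seen {0,1,2,5,7}
Reach set: {0,1,2,5,7}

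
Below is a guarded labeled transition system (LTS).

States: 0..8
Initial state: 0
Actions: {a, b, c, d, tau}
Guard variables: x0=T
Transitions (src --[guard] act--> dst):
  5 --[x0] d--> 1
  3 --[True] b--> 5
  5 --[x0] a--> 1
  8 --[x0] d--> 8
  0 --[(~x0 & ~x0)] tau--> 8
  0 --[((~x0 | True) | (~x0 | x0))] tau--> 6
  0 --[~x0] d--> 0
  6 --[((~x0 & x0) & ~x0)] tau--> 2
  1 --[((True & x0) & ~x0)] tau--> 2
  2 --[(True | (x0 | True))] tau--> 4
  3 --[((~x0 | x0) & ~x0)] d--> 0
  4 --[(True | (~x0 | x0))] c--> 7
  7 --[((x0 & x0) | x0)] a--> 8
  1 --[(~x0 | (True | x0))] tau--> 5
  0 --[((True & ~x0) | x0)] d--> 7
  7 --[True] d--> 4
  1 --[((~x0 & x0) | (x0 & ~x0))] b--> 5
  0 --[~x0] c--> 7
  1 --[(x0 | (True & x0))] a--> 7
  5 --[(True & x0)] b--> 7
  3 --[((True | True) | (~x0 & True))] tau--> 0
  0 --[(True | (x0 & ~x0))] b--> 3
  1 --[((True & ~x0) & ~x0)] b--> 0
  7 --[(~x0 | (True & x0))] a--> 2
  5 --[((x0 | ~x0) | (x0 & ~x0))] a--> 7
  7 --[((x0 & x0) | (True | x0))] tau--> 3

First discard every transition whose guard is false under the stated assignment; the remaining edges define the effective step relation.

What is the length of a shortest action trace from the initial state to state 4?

BFS to 4:
  L0 = {0}
  L1 = {3,6,7}
  L2 = {2,4,5,8}
depth(4)=2, e.g. d·d

Answer: 2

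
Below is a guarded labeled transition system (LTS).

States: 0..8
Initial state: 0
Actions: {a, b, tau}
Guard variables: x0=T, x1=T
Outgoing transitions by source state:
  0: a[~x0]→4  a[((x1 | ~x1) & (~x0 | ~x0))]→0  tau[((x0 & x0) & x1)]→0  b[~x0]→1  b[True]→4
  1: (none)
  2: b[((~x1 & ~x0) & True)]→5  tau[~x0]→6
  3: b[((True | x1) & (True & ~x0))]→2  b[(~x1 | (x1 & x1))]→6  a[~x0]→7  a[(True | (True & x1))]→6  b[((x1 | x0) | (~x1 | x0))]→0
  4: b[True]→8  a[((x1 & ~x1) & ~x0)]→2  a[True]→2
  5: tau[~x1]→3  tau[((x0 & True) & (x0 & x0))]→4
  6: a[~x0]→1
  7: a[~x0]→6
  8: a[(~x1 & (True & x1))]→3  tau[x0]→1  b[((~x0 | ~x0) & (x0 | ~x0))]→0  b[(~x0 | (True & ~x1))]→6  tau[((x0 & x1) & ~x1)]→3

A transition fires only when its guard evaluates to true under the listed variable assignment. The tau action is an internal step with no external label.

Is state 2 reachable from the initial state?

Answer: REACHABLE

Working:
9 transition(s) survive guard evaluation.
depth 0: {0}
depth 1: {4}  cumulative {0,4}
depth 2: {2,8}  cumulative {0,2,4,8}
depth 3: {1}  cumulative {0,1,2,4,8}
Reach set: {0,1,2,4,8}
trace reaching 2: b·a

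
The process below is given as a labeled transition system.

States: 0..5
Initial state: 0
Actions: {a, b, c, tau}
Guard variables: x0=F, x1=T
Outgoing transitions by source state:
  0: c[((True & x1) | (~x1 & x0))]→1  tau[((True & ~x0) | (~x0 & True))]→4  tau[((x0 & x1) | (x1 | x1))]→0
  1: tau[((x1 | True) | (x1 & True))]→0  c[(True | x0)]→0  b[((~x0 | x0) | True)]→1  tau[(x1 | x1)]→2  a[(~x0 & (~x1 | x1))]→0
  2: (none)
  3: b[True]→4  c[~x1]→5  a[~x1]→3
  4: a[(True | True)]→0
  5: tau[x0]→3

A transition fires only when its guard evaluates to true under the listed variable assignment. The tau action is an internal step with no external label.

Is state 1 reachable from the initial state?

Answer: REACHABLE

Analysis:
Guard filter leaves 10 enabled edge(s).
depth 0: {0}
depth 1: {1,4}  total {0,1,4}
depth 2: {2}  total {0,1,2,4}
R = {0,1,2,4}
trace reaching 1: c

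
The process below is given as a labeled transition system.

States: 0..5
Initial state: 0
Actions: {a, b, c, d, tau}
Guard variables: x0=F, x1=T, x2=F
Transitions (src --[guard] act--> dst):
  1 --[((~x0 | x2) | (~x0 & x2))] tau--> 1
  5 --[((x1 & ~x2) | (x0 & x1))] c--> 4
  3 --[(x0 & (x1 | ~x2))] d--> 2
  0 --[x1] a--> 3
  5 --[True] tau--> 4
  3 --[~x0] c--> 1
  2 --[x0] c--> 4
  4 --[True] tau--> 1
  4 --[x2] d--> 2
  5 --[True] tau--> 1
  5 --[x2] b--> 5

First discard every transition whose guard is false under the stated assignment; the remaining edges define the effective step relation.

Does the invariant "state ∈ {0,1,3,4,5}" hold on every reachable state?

Inv-set: {0,1,3,4,5}
Reachable = {0,1,3}
  0: ok
  1: ok
  3: ok

Answer: INVARIANT HOLDS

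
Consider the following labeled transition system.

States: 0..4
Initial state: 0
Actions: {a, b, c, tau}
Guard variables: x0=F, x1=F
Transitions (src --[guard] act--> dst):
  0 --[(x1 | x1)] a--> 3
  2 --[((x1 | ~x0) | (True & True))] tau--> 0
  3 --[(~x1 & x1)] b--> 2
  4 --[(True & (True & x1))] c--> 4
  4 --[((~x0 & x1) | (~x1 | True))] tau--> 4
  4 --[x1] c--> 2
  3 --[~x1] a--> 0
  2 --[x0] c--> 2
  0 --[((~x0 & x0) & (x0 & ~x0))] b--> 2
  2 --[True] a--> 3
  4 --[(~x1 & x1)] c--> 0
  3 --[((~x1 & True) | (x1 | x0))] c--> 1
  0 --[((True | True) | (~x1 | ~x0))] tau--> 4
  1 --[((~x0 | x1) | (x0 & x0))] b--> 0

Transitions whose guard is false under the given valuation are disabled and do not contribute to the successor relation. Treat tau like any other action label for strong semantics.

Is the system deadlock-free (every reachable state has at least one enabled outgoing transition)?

Reach set: {0,4}
  0: tau→4  [1 out]
  4: tau→4  [1 out]

Answer: DEADLOCK-FREE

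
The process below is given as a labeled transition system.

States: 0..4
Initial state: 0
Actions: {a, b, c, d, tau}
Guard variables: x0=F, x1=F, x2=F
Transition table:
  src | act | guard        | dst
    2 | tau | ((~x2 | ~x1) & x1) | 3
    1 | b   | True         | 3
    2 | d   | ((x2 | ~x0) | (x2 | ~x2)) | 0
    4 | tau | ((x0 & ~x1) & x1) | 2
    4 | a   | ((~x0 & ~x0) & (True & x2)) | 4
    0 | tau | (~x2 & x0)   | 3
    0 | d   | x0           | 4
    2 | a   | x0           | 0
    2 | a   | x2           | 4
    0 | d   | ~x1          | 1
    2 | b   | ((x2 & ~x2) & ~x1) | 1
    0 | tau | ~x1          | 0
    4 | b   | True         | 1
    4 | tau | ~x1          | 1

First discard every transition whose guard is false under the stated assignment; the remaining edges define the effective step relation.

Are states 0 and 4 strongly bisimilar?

Compute ~ classes (split until stable):
  round 0: {{0,1,2,3,4}}
  round 1: {{0},{1},{2},{3},{4}}
Fixed point at round 2; 5 class(es).
[0]={0}  [4]={4}

Answer: NOT BISIMILAR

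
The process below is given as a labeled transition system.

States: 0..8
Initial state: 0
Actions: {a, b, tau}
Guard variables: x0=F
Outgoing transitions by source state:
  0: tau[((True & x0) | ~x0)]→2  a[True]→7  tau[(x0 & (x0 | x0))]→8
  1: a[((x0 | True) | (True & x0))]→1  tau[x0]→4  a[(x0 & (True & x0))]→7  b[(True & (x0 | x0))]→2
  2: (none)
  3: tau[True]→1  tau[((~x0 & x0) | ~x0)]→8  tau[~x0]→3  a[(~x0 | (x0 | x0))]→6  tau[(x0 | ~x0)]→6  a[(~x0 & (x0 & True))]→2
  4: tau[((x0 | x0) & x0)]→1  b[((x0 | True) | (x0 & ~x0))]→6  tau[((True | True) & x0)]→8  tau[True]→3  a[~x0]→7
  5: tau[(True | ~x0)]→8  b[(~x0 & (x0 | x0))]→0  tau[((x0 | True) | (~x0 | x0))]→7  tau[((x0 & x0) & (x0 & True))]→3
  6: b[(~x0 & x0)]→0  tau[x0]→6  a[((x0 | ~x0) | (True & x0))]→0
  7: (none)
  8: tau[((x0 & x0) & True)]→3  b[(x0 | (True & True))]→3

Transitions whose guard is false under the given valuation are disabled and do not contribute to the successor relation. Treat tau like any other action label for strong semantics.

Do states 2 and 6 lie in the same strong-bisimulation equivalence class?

Answer: NOT BISIMILAR

Trace:
Refine partition for ~:
  π0 = {{0,1,2,3,4,5,6,7,8}}
  π1 = {{0,3},{1,6},{2,7},{4},{5},{8}}
  π2 = {{0},{1},{2,7},{3},{4},{5},{6},{8}}
Fixed point at round 3; 8 class(es).
2∈{2,7}, 6∈{6}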